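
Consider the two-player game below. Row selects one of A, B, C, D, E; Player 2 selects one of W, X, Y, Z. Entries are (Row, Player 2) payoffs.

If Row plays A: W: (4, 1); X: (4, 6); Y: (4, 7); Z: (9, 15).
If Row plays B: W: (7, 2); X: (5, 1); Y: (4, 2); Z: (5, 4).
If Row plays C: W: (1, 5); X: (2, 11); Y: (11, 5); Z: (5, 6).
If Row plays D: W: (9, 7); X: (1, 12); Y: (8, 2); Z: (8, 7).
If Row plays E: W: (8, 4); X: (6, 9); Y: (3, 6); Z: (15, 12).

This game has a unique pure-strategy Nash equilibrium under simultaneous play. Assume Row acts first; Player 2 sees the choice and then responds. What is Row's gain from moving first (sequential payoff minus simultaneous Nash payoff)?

0

Player 2 best-responds to each possible Row move:
- A → Player 2 plays Z (best of 1, 6, 7, 15); Row gets 9.
- B → Player 2 plays Z (best of 2, 1, 2, 4); Row gets 5.
- C → Player 2 plays X (best of 5, 11, 5, 6); Row gets 2.
- D → Player 2 plays X (best of 7, 12, 2, 7); Row gets 1.
- E → Player 2 plays Z (best of 4, 9, 6, 12); Row gets 15.
Maximizing over 9, 5, 2, 1, 15, Row chooses E. Subgame-perfect outcome: (E, Z) with payoffs (15, 12).
For the simultaneous game, intersect best replies.
Row's best replies: W→D; X→E; Y→C; Z→E.
Player 2's best replies: A→Z; B→Z; C→X; D→X; E→Z.
Only (E, Z) has each player best-responding; Nash payoffs (15, 12).
Row's commitment gain: 15 − 15 = 0.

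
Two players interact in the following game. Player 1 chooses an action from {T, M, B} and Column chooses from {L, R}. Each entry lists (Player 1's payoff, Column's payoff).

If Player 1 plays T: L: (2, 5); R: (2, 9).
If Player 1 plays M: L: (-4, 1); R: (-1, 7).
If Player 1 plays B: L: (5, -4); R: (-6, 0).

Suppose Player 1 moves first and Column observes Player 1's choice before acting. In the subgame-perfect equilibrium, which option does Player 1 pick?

Work backward from Column's decision.
- T → Column plays R (best of 5, 9); Player 1 gets 2.
- M → Column plays R (best of 1, 7); Player 1 gets -1.
- B → Column plays R (best of -4, 0); Player 1 gets -6.
Maximizing over 2, -1, -6, Player 1 chooses T. Subgame-perfect outcome: (T, R) with payoffs (2, 9).

T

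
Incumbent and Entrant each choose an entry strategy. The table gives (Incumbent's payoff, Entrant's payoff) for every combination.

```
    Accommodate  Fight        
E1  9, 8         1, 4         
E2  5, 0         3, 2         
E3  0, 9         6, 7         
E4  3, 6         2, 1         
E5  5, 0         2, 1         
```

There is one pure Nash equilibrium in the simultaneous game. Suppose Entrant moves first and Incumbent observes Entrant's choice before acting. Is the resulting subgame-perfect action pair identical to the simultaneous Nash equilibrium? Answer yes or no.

Work backward from Incumbent's decision.
- Accommodate → Incumbent plays E1 (best of 9, 5, 0, 3, 5); Entrant gets 8.
- Fight → Incumbent plays E3 (best of 1, 3, 6, 2, 2); Entrant gets 7.
Entrant's induced payoffs are 8, 7, so Entrant commits to Accommodate. Subgame-perfect outcome: (E1, Accommodate) with payoffs (9, 8).
For the simultaneous game, intersect best replies.
Incumbent's best replies: Accommodate→E1; Fight→E3.
Entrant's best replies: E1→Accommodate; E2→Fight; E3→Accommodate; E4→Accommodate; E5→Fight.
The unique mutual best reply is (E1, Accommodate), giving (9, 8).
Sequential outcome (E1, Accommodate) coincides with the Nash profile (E1, Accommodate).

yes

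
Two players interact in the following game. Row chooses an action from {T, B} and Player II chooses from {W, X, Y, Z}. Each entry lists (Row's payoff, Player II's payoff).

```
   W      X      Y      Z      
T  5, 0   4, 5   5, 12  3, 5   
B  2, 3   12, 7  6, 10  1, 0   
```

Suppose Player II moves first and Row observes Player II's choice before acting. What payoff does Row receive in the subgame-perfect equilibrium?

Backward induction with Player II moving first.
- W → Row plays T (best of 5, 2); Player II gets 0.
- X → Row plays B (best of 4, 12); Player II gets 7.
- Y → Row plays B (best of 5, 6); Player II gets 10.
- Z → Row plays T (best of 3, 1); Player II gets 5.
Maximizing over 0, 7, 10, 5, Player II chooses Y. Subgame-perfect outcome: (B, Y) with payoffs (6, 10).

6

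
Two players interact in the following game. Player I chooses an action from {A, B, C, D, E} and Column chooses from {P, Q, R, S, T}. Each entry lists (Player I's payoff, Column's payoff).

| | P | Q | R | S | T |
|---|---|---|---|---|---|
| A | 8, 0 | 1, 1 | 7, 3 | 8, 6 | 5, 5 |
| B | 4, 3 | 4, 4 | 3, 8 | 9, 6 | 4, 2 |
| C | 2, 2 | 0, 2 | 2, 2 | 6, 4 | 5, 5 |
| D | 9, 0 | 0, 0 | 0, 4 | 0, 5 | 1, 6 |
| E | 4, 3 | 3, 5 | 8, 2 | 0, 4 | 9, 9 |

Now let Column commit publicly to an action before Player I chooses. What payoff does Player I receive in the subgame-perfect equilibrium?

Work backward from Player I's decision.
- P: BR = D, leader payoff 0.
- Q: BR = B, leader payoff 4.
- R: BR = E, leader payoff 2.
- S: BR = B, leader payoff 6.
- T: BR = E, leader payoff 9.
Column's induced payoffs are 0, 4, 2, 6, 9, so Column commits to T. Subgame-perfect outcome: (E, T) with payoffs (9, 9).

9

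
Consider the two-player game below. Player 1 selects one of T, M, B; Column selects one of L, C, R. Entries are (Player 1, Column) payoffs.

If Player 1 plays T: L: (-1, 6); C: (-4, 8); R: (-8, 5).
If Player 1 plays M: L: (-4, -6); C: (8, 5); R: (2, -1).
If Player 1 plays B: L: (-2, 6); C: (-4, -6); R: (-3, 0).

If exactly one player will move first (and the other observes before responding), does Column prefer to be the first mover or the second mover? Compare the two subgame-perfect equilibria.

If Player 1 leads: Column's best replies are T→C, M→C, B→L; Player 1's induced payoffs -4, 8, -2; outcome (M, C), payoffs (8, 5).
If Column leads: Player 1's best replies are L→T, C→M, R→M; Column's induced payoffs 6, 5, -1; outcome (T, L), payoffs (-1, 6).
Column gets 6 moving first and 5 moving second, so Column prefers to move first.

first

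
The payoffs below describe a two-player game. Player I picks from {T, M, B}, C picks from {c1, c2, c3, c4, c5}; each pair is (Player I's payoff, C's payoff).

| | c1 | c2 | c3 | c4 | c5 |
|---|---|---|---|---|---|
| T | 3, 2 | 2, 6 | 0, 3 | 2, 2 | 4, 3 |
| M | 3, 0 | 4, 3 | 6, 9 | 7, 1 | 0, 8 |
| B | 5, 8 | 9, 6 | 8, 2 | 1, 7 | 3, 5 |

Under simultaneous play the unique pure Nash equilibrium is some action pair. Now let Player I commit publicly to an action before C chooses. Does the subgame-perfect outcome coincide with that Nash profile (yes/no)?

Solve by backward induction (Player I leads).
- T → C plays c2 (best of 2, 6, 3, 2, 3); Player I gets 2.
- M → C plays c3 (best of 0, 3, 9, 1, 8); Player I gets 6.
- B → C plays c1 (best of 8, 6, 2, 7, 5); Player I gets 5.
Maximizing over 2, 6, 5, Player I chooses M. Subgame-perfect outcome: (M, c3) with payoffs (6, 9).
Under simultaneous play:
Player I's best replies: c1→B; c2→B; c3→B; c4→M; c5→T.
C's best replies: T→c2; M→c3; B→c1.
The unique mutual best reply is (B, c1), giving (5, 8).
Sequential outcome (M, c3) differs from the Nash profile (B, c1).

no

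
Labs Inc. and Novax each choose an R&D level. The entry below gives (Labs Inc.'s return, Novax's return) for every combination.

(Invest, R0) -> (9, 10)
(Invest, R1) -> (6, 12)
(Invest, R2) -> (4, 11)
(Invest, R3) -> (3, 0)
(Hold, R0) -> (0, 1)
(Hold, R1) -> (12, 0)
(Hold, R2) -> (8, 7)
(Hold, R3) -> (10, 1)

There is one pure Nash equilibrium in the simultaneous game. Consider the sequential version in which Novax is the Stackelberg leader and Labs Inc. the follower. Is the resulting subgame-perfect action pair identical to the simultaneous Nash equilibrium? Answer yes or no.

no

Backward induction with Novax moving first.
- R0: BR = Invest, leader payoff 10.
- R1: BR = Hold, leader payoff 0.
- R2: BR = Hold, leader payoff 7.
- R3: BR = Hold, leader payoff 1.
Novax's induced payoffs are 10, 0, 7, 1, so Novax commits to R0. Subgame-perfect outcome: (Invest, R0) with payoffs (9, 10).
Now find the simultaneous Nash equilibrium.
Labs Inc.'s best replies: R0→Invest; R1→Hold; R2→Hold; R3→Hold.
Novax's best replies: Invest→R1; Hold→R2.
Only (Hold, R2) has each player best-responding; Nash payoffs (8, 7).
Sequential outcome (Invest, R0) differs from the Nash profile (Hold, R2).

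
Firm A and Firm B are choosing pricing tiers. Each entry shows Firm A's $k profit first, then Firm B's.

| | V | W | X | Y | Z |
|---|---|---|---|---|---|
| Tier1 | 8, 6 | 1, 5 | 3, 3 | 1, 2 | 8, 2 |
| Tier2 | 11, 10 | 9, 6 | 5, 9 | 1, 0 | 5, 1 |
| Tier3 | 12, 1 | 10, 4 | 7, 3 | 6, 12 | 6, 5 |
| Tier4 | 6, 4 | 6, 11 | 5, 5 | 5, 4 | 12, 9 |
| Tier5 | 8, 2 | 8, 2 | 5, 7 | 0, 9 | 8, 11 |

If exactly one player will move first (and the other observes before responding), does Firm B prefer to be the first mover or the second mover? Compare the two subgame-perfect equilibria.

first

If Firm A leads: Firm B's best replies are Tier1→V, Tier2→V, Tier3→Y, Tier4→W, Tier5→Z; Firm A's induced payoffs 8, 11, 6, 6, 8; outcome (Tier2, V), payoffs (11, 10).
If Firm B leads: Firm A's best replies are V→Tier3, W→Tier3, X→Tier3, Y→Tier3, Z→Tier4; Firm B's induced payoffs 1, 4, 3, 12, 9; outcome (Tier3, Y), payoffs (6, 12).
Firm B gets 12 moving first and 10 moving second, so Firm B prefers to move first.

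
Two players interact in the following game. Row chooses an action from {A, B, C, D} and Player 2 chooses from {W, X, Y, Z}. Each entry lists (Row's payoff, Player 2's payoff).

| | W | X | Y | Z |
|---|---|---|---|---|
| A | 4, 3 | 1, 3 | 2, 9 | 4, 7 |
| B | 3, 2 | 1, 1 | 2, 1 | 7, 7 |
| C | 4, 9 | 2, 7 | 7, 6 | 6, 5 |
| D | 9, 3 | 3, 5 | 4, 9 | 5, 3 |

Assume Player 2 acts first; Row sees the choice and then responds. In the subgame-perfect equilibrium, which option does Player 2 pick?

Row best-responds to each possible Player 2 move:
- W: BR = D, leader payoff 3.
- X: BR = D, leader payoff 5.
- Y: BR = C, leader payoff 6.
- Z: BR = B, leader payoff 7.
Among 3, 5, 6, 7, the best is 7 at Z. Subgame-perfect outcome: (B, Z) with payoffs (7, 7).

Z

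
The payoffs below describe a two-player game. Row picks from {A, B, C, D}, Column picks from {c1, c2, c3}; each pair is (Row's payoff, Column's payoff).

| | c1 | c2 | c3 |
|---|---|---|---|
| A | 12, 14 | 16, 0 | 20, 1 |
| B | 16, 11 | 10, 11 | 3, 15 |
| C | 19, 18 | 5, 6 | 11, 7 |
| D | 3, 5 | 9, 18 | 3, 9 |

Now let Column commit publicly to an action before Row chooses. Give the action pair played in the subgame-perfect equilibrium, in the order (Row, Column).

(C, c1)

Work backward from Row's decision.
- c1 → Row plays C (best of 12, 16, 19, 3); Column gets 18.
- c2 → Row plays A (best of 16, 10, 5, 9); Column gets 0.
- c3 → Row plays A (best of 20, 3, 11, 3); Column gets 1.
Among 18, 0, 1, the best is 18 at c1. Subgame-perfect outcome: (C, c1) with payoffs (19, 18).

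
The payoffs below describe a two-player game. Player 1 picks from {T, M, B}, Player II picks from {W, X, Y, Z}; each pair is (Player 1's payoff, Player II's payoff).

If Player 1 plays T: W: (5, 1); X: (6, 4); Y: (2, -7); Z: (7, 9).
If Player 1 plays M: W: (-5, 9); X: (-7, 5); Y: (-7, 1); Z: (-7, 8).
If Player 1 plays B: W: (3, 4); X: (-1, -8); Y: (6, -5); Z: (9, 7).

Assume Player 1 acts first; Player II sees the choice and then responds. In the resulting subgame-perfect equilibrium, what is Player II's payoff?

Work backward from Player II's decision.
- T → Player II plays Z (best of 1, 4, -7, 9); Player 1 gets 7.
- M → Player II plays W (best of 9, 5, 1, 8); Player 1 gets -5.
- B → Player II plays Z (best of 4, -8, -5, 7); Player 1 gets 9.
Maximizing over 7, -5, 9, Player 1 chooses B. Subgame-perfect outcome: (B, Z) with payoffs (9, 7).

7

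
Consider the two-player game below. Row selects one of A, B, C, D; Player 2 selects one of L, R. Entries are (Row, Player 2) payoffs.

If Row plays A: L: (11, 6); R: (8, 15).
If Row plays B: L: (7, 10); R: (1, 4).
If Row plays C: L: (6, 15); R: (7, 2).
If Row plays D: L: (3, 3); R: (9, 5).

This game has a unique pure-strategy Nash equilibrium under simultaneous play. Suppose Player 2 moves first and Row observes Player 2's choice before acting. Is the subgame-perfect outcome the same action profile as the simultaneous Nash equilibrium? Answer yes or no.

Solve by backward induction (Player 2 leads).
- L → Row plays A (best of 11, 7, 6, 3); Player 2 gets 6.
- R → Row plays D (best of 8, 1, 7, 9); Player 2 gets 5.
Maximizing over 6, 5, Player 2 chooses L. Subgame-perfect outcome: (A, L) with payoffs (11, 6).
For the simultaneous game, intersect best replies.
Row's best replies: L→A; R→D.
Player 2's best replies: A→R; B→L; C→L; D→R.
Only (D, R) has each player best-responding; Nash payoffs (9, 5).
Sequential outcome (A, L) differs from the Nash profile (D, R).

no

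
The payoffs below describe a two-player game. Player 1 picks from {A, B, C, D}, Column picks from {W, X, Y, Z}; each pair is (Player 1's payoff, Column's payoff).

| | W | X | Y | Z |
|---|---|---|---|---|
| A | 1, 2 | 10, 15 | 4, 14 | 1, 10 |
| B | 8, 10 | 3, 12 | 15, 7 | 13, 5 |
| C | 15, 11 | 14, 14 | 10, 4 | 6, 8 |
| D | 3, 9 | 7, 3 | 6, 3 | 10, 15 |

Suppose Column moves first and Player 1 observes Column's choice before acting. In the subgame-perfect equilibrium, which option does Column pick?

Work backward from Player 1's decision.
- W: BR = C, leader payoff 11.
- X: BR = C, leader payoff 14.
- Y: BR = B, leader payoff 7.
- Z: BR = B, leader payoff 5.
Among 11, 14, 7, 5, the best is 14 at X. Subgame-perfect outcome: (C, X) with payoffs (14, 14).

X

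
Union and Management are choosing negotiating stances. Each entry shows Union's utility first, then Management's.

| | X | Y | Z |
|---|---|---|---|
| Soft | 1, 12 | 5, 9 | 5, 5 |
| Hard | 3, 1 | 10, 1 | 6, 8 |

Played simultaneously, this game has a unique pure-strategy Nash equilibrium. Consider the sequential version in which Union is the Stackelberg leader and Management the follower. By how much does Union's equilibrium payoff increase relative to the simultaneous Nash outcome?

Solve by backward induction (Union leads).
- Soft: Management compares 12, 9, 5 and picks X; Union would get 1.
- Hard: Management compares 1, 1, 8 and picks Z; Union would get 6.
Maximizing over 1, 6, Union chooses Hard. Subgame-perfect outcome: (Hard, Z) with payoffs (6, 8).
Under simultaneous play:
Union's best replies: X→Hard; Y→Hard; Z→Hard.
Management's best replies: Soft→X; Hard→Z.
The unique mutual best reply is (Hard, Z), giving (6, 8).
Union's commitment gain: 6 − 6 = 0.

0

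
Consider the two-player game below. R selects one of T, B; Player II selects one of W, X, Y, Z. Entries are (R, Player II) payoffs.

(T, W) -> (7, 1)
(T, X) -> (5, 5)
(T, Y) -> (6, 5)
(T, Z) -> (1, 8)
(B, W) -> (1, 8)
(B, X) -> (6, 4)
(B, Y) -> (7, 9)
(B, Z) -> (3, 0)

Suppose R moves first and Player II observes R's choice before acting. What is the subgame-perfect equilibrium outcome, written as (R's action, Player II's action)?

(B, Y)

Work backward from Player II's decision.
- T: Player II compares 1, 5, 5, 8 and picks Z; R would get 1.
- B: Player II compares 8, 4, 9, 0 and picks Y; R would get 7.
Maximizing over 1, 7, R chooses B. Subgame-perfect outcome: (B, Y) with payoffs (7, 9).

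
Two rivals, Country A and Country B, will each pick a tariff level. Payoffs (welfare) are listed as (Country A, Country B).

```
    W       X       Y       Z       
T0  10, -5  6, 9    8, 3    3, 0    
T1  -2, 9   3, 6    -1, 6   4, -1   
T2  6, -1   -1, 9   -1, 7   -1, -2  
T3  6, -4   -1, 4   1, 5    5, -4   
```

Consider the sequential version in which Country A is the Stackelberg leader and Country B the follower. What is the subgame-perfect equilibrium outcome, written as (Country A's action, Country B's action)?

Work backward from Country B's decision.
- T0: Country B compares -5, 9, 3, 0 and picks X; Country A would get 6.
- T1: Country B compares 9, 6, 6, -1 and picks W; Country A would get -2.
- T2: Country B compares -1, 9, 7, -2 and picks X; Country A would get -1.
- T3: Country B compares -4, 4, 5, -4 and picks Y; Country A would get 1.
Country A's induced payoffs are 6, -2, -1, 1, so Country A commits to T0. Subgame-perfect outcome: (T0, X) with payoffs (6, 9).

(T0, X)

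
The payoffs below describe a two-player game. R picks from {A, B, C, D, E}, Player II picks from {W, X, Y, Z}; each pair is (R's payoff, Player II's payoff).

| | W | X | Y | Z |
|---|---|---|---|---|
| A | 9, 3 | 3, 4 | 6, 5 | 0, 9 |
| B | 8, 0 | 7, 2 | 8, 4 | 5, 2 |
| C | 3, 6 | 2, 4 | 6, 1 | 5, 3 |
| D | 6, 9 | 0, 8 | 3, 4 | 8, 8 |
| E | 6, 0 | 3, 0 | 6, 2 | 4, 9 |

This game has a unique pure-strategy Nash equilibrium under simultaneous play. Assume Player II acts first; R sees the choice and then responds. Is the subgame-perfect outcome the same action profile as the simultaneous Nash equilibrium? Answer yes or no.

R best-responds to each possible Player II move:
- W → R plays A (best of 9, 8, 3, 6, 6); Player II gets 3.
- X → R plays B (best of 3, 7, 2, 0, 3); Player II gets 2.
- Y → R plays B (best of 6, 8, 6, 3, 6); Player II gets 4.
- Z → R plays D (best of 0, 5, 5, 8, 4); Player II gets 8.
Among 3, 2, 4, 8, the best is 8 at Z. Subgame-perfect outcome: (D, Z) with payoffs (8, 8).
Now find the simultaneous Nash equilibrium.
R's best replies: W→A; X→B; Y→B; Z→D.
Player II's best replies: A→Z; B→Y; C→W; D→W; E→Z.
The unique mutual best reply is (B, Y), giving (8, 4).
Sequential outcome (D, Z) differs from the Nash profile (B, Y).

no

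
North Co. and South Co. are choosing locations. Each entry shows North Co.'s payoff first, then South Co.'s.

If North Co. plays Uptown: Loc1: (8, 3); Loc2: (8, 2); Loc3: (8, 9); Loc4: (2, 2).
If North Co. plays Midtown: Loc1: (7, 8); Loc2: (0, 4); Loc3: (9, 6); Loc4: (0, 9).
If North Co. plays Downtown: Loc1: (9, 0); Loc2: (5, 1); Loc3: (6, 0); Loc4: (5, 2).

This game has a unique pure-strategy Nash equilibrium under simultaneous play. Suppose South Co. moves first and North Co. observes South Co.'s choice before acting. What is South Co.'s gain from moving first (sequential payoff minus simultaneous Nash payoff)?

4

Work backward from North Co.'s decision.
- Loc1: North Co. compares 8, 7, 9 and picks Downtown; South Co. would get 0.
- Loc2: North Co. compares 8, 0, 5 and picks Uptown; South Co. would get 2.
- Loc3: North Co. compares 8, 9, 6 and picks Midtown; South Co. would get 6.
- Loc4: North Co. compares 2, 0, 5 and picks Downtown; South Co. would get 2.
Maximizing over 0, 2, 6, 2, South Co. chooses Loc3. Subgame-perfect outcome: (Midtown, Loc3) with payoffs (9, 6).
Now find the simultaneous Nash equilibrium.
North Co.'s best replies: Loc1→Downtown; Loc2→Uptown; Loc3→Midtown; Loc4→Downtown.
South Co.'s best replies: Uptown→Loc3; Midtown→Loc4; Downtown→Loc4.
The unique mutual best reply is (Downtown, Loc4), giving (5, 2).
South Co.'s commitment gain: 6 − 2 = 4.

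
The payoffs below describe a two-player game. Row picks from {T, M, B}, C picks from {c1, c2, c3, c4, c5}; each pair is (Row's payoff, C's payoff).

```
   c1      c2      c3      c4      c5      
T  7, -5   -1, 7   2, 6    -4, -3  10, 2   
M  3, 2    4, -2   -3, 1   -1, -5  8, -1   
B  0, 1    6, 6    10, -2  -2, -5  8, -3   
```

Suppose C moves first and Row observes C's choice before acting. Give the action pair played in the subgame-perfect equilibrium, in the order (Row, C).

(B, c2)

Solve by backward induction (C leads).
- c1 → Row plays T (best of 7, 3, 0); C gets -5.
- c2 → Row plays B (best of -1, 4, 6); C gets 6.
- c3 → Row plays B (best of 2, -3, 10); C gets -2.
- c4 → Row plays M (best of -4, -1, -2); C gets -5.
- c5 → Row plays T (best of 10, 8, 8); C gets 2.
Maximizing over -5, 6, -2, -5, 2, C chooses c2. Subgame-perfect outcome: (B, c2) with payoffs (6, 6).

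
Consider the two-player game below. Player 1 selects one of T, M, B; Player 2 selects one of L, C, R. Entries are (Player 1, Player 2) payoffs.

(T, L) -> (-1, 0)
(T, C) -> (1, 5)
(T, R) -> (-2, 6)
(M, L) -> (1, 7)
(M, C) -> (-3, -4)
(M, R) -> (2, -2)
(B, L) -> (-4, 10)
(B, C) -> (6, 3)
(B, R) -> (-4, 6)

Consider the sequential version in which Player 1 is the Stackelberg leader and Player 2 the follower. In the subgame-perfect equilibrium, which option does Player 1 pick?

Player 2 best-responds to each possible Player 1 move:
- T: BR = R, leader payoff -2.
- M: BR = L, leader payoff 1.
- B: BR = L, leader payoff -4.
Maximizing over -2, 1, -4, Player 1 chooses M. Subgame-perfect outcome: (M, L) with payoffs (1, 7).

M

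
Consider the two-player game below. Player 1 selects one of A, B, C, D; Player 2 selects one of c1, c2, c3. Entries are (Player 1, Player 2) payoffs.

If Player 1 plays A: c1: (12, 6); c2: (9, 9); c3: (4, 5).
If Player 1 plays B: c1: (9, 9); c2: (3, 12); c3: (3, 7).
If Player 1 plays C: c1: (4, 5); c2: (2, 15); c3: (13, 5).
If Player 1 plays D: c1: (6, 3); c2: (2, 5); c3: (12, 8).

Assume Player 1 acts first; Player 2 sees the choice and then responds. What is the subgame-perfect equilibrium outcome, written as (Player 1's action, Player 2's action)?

(D, c3)

Backward induction with Player 1 moving first.
- A → Player 2 plays c2 (best of 6, 9, 5); Player 1 gets 9.
- B → Player 2 plays c2 (best of 9, 12, 7); Player 1 gets 3.
- C → Player 2 plays c2 (best of 5, 15, 5); Player 1 gets 2.
- D → Player 2 plays c3 (best of 3, 5, 8); Player 1 gets 12.
Player 1's induced payoffs are 9, 3, 2, 12, so Player 1 commits to D. Subgame-perfect outcome: (D, c3) with payoffs (12, 8).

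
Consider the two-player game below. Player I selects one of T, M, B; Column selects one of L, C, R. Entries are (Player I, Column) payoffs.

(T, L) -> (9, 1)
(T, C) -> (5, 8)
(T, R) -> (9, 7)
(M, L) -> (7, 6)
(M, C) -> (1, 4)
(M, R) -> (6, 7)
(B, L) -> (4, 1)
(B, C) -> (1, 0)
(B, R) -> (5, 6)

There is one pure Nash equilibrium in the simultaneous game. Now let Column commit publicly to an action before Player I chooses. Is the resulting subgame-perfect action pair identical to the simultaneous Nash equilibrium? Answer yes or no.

yes

Work backward from Player I's decision.
- L: BR = T, leader payoff 1.
- C: BR = T, leader payoff 8.
- R: BR = T, leader payoff 7.
Column's induced payoffs are 1, 8, 7, so Column commits to C. Subgame-perfect outcome: (T, C) with payoffs (5, 8).
Under simultaneous play:
Player I's best replies: L→T; C→T; R→T.
Column's best replies: T→C; M→R; B→R.
The unique mutual best reply is (T, C), giving (5, 8).
Sequential outcome (T, C) coincides with the Nash profile (T, C).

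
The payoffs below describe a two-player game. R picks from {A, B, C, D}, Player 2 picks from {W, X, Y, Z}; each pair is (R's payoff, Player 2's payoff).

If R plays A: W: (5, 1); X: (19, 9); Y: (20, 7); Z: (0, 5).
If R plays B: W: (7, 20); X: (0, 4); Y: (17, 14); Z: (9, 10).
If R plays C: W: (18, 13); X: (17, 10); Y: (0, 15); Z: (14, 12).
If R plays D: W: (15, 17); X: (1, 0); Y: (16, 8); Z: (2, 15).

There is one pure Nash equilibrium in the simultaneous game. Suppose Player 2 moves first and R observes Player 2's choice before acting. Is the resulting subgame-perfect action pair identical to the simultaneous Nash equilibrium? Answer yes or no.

Backward induction with Player 2 moving first.
- W → R plays C (best of 5, 7, 18, 15); Player 2 gets 13.
- X → R plays A (best of 19, 0, 17, 1); Player 2 gets 9.
- Y → R plays A (best of 20, 17, 0, 16); Player 2 gets 7.
- Z → R plays C (best of 0, 9, 14, 2); Player 2 gets 12.
Among 13, 9, 7, 12, the best is 13 at W. Subgame-perfect outcome: (C, W) with payoffs (18, 13).
Under simultaneous play:
R's best replies: W→C; X→A; Y→A; Z→C.
Player 2's best replies: A→X; B→W; C→Y; D→W.
The unique mutual best reply is (A, X), giving (19, 9).
Sequential outcome (C, W) differs from the Nash profile (A, X).

no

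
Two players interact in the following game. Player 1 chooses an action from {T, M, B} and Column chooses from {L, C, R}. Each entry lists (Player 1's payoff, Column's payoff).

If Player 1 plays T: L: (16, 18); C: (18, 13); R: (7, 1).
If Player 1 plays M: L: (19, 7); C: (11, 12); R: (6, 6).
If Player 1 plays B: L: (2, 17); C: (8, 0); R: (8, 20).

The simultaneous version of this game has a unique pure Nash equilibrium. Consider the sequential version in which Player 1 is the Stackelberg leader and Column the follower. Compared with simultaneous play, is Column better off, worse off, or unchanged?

Work backward from Column's decision.
- T → Column plays L (best of 18, 13, 1); Player 1 gets 16.
- M → Column plays C (best of 7, 12, 6); Player 1 gets 11.
- B → Column plays R (best of 17, 0, 20); Player 1 gets 8.
Player 1's induced payoffs are 16, 11, 8, so Player 1 commits to T. Subgame-perfect outcome: (T, L) with payoffs (16, 18).
Now find the simultaneous Nash equilibrium.
Player 1's best replies: L→M; C→T; R→B.
Column's best replies: T→L; M→C; B→R.
The unique mutual best reply is (B, R), giving (8, 20).
Column earns 18 sequentially versus 20 at the Nash outcome: worse off.

worse off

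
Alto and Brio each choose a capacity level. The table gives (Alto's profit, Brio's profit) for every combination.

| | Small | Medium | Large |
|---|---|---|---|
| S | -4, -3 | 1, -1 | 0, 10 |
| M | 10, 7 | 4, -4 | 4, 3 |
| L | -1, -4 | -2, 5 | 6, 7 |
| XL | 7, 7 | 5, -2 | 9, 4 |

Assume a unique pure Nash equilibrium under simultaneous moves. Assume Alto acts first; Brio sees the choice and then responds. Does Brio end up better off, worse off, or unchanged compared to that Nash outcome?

unchanged

Brio best-responds to each possible Alto move:
- S: BR = Large, leader payoff 0.
- M: BR = Small, leader payoff 10.
- L: BR = Large, leader payoff 6.
- XL: BR = Small, leader payoff 7.
Among 0, 10, 6, 7, the best is 10 at M. Subgame-perfect outcome: (M, Small) with payoffs (10, 7).
Now find the simultaneous Nash equilibrium.
Alto's best replies: Small→M; Medium→XL; Large→XL.
Brio's best replies: S→Large; M→Small; L→Large; XL→Small.
Only (M, Small) has each player best-responding; Nash payoffs (10, 7).
Brio earns 7 sequentially versus 7 at the Nash outcome: unchanged.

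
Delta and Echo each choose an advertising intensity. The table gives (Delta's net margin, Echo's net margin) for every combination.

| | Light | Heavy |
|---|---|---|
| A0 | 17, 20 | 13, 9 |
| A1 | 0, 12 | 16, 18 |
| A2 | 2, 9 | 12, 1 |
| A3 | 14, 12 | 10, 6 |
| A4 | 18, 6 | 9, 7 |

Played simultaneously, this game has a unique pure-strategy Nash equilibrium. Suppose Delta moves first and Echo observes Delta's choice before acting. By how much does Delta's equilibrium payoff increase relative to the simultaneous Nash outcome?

1

Work backward from Echo's decision.
- A0: Echo compares 20, 9 and picks Light; Delta would get 17.
- A1: Echo compares 12, 18 and picks Heavy; Delta would get 16.
- A2: Echo compares 9, 1 and picks Light; Delta would get 2.
- A3: Echo compares 12, 6 and picks Light; Delta would get 14.
- A4: Echo compares 6, 7 and picks Heavy; Delta would get 9.
Among 17, 16, 2, 14, 9, the best is 17 at A0. Subgame-perfect outcome: (A0, Light) with payoffs (17, 20).
For the simultaneous game, intersect best replies.
Delta's best replies: Light→A4; Heavy→A1.
Echo's best replies: A0→Light; A1→Heavy; A2→Light; A3→Light; A4→Heavy.
The unique mutual best reply is (A1, Heavy), giving (16, 18).
Delta's commitment gain: 17 − 16 = 1.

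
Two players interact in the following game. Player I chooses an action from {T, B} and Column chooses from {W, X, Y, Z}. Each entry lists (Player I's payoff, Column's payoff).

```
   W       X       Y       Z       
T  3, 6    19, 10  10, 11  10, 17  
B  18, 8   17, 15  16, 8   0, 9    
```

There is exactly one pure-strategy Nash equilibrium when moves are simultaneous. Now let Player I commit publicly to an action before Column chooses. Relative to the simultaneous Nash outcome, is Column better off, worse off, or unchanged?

Column best-responds to each possible Player I move:
- T: BR = Z, leader payoff 10.
- B: BR = X, leader payoff 17.
Among 10, 17, the best is 17 at B. Subgame-perfect outcome: (B, X) with payoffs (17, 15).
For the simultaneous game, intersect best replies.
Player I's best replies: W→B; X→T; Y→B; Z→T.
Column's best replies: T→Z; B→X.
The unique mutual best reply is (T, Z), giving (10, 17).
Column earns 15 sequentially versus 17 at the Nash outcome: worse off.

worse off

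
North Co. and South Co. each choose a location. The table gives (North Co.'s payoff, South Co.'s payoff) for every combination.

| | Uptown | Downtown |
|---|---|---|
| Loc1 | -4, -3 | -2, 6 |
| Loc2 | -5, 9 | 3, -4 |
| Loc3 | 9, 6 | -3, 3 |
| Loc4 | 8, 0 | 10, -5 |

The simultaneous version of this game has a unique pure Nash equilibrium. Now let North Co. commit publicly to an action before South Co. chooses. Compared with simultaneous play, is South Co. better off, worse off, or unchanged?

South Co. best-responds to each possible North Co. move:
- Loc1: BR = Downtown, leader payoff -2.
- Loc2: BR = Uptown, leader payoff -5.
- Loc3: BR = Uptown, leader payoff 9.
- Loc4: BR = Uptown, leader payoff 8.
North Co.'s induced payoffs are -2, -5, 9, 8, so North Co. commits to Loc3. Subgame-perfect outcome: (Loc3, Uptown) with payoffs (9, 6).
For the simultaneous game, intersect best replies.
North Co.'s best replies: Uptown→Loc3; Downtown→Loc4.
South Co.'s best replies: Loc1→Downtown; Loc2→Uptown; Loc3→Uptown; Loc4→Uptown.
Only (Loc3, Uptown) has each player best-responding; Nash payoffs (9, 6).
South Co. earns 6 sequentially versus 6 at the Nash outcome: unchanged.

unchanged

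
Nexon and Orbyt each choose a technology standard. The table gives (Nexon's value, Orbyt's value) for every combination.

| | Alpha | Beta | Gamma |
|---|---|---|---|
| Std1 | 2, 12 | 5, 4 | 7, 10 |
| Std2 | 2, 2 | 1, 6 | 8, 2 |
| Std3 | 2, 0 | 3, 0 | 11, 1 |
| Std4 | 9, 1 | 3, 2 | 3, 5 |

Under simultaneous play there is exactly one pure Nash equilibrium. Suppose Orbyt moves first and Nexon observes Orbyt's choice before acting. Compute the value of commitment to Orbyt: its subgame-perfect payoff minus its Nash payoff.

3

Work backward from Nexon's decision.
- Alpha: BR = Std4, leader payoff 1.
- Beta: BR = Std1, leader payoff 4.
- Gamma: BR = Std3, leader payoff 1.
Among 1, 4, 1, the best is 4 at Beta. Subgame-perfect outcome: (Std1, Beta) with payoffs (5, 4).
Under simultaneous play:
Nexon's best replies: Alpha→Std4; Beta→Std1; Gamma→Std3.
Orbyt's best replies: Std1→Alpha; Std2→Beta; Std3→Gamma; Std4→Gamma.
Only (Std3, Gamma) has each player best-responding; Nash payoffs (11, 1).
Orbyt's commitment gain: 4 − 1 = 3.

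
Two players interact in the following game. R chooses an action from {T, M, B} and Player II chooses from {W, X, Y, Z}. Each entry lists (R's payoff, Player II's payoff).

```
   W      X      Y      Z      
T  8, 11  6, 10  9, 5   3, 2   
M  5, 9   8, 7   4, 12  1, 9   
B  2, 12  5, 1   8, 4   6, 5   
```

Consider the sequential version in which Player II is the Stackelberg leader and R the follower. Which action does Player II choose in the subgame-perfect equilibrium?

W

Work backward from R's decision.
- W → R plays T (best of 8, 5, 2); Player II gets 11.
- X → R plays M (best of 6, 8, 5); Player II gets 7.
- Y → R plays T (best of 9, 4, 8); Player II gets 5.
- Z → R plays B (best of 3, 1, 6); Player II gets 5.
Player II's induced payoffs are 11, 7, 5, 5, so Player II commits to W. Subgame-perfect outcome: (T, W) with payoffs (8, 11).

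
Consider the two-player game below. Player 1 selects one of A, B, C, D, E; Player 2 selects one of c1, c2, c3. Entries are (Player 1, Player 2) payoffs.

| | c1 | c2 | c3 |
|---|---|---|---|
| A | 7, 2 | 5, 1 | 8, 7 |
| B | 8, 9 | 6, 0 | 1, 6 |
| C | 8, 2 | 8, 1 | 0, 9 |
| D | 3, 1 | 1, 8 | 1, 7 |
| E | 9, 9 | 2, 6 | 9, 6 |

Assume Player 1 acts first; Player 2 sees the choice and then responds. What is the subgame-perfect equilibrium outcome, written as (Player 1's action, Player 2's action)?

Player 2 best-responds to each possible Player 1 move:
- A → Player 2 plays c3 (best of 2, 1, 7); Player 1 gets 8.
- B → Player 2 plays c1 (best of 9, 0, 6); Player 1 gets 8.
- C → Player 2 plays c3 (best of 2, 1, 9); Player 1 gets 0.
- D → Player 2 plays c2 (best of 1, 8, 7); Player 1 gets 1.
- E → Player 2 plays c1 (best of 9, 6, 6); Player 1 gets 9.
Among 8, 8, 0, 1, 9, the best is 9 at E. Subgame-perfect outcome: (E, c1) with payoffs (9, 9).

(E, c1)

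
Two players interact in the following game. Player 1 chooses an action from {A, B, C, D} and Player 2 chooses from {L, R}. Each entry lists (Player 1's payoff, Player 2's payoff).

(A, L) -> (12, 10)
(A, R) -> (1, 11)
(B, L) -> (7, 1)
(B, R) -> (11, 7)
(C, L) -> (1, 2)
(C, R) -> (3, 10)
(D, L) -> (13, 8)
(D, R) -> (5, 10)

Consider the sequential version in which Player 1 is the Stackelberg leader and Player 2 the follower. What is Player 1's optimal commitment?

Solve by backward induction (Player 1 leads).
- A → Player 2 plays R (best of 10, 11); Player 1 gets 1.
- B → Player 2 plays R (best of 1, 7); Player 1 gets 11.
- C → Player 2 plays R (best of 2, 10); Player 1 gets 3.
- D → Player 2 plays R (best of 8, 10); Player 1 gets 5.
Maximizing over 1, 11, 3, 5, Player 1 chooses B. Subgame-perfect outcome: (B, R) with payoffs (11, 7).

B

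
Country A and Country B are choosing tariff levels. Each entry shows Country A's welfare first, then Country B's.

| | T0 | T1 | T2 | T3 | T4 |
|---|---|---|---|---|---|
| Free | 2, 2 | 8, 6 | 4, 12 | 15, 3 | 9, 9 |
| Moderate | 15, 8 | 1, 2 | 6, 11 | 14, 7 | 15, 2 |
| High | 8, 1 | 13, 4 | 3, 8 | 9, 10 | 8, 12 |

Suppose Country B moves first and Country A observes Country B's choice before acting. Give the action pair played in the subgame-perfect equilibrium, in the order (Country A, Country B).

Country A best-responds to each possible Country B move:
- T0: Country A compares 2, 15, 8 and picks Moderate; Country B would get 8.
- T1: Country A compares 8, 1, 13 and picks High; Country B would get 4.
- T2: Country A compares 4, 6, 3 and picks Moderate; Country B would get 11.
- T3: Country A compares 15, 14, 9 and picks Free; Country B would get 3.
- T4: Country A compares 9, 15, 8 and picks Moderate; Country B would get 2.
Maximizing over 8, 4, 11, 3, 2, Country B chooses T2. Subgame-perfect outcome: (Moderate, T2) with payoffs (6, 11).

(Moderate, T2)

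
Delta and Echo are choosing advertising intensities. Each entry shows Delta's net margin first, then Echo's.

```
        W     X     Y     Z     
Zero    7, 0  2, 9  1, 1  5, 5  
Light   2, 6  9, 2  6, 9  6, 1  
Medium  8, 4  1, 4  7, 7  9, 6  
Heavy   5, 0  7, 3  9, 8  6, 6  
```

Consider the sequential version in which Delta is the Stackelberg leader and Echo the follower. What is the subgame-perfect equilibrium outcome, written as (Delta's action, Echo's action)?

(Heavy, Y)

Echo best-responds to each possible Delta move:
- Zero → Echo plays X (best of 0, 9, 1, 5); Delta gets 2.
- Light → Echo plays Y (best of 6, 2, 9, 1); Delta gets 6.
- Medium → Echo plays Y (best of 4, 4, 7, 6); Delta gets 7.
- Heavy → Echo plays Y (best of 0, 3, 8, 6); Delta gets 9.
Delta's induced payoffs are 2, 6, 7, 9, so Delta commits to Heavy. Subgame-perfect outcome: (Heavy, Y) with payoffs (9, 8).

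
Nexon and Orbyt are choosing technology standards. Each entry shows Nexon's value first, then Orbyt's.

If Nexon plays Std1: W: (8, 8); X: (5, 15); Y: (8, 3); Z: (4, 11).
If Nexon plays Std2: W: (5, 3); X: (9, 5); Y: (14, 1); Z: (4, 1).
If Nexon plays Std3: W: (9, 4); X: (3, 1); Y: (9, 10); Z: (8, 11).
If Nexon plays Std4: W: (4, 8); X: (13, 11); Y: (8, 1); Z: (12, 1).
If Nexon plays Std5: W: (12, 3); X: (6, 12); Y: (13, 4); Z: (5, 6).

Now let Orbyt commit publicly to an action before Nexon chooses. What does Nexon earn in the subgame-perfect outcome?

Work backward from Nexon's decision.
- W: BR = Std5, leader payoff 3.
- X: BR = Std4, leader payoff 11.
- Y: BR = Std2, leader payoff 1.
- Z: BR = Std4, leader payoff 1.
Maximizing over 3, 11, 1, 1, Orbyt chooses X. Subgame-perfect outcome: (Std4, X) with payoffs (13, 11).

13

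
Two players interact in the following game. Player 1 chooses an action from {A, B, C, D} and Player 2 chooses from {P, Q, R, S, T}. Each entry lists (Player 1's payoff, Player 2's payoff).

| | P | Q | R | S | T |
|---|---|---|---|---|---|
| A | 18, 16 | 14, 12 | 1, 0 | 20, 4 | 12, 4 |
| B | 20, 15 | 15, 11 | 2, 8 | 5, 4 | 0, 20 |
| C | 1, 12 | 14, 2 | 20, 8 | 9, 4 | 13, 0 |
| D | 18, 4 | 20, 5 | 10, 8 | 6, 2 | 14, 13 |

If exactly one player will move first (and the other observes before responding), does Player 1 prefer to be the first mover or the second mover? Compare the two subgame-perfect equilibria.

If Player 1 leads: Player 2's best replies are A→P, B→T, C→P, D→T; Player 1's induced payoffs 18, 0, 1, 14; outcome (A, P), payoffs (18, 16).
If Player 2 leads: Player 1's best replies are P→B, Q→D, R→C, S→A, T→D; Player 2's induced payoffs 15, 5, 8, 4, 13; outcome (B, P), payoffs (20, 15).
Player 1 gets 18 moving first and 20 moving second, so Player 1 prefers to move second.

second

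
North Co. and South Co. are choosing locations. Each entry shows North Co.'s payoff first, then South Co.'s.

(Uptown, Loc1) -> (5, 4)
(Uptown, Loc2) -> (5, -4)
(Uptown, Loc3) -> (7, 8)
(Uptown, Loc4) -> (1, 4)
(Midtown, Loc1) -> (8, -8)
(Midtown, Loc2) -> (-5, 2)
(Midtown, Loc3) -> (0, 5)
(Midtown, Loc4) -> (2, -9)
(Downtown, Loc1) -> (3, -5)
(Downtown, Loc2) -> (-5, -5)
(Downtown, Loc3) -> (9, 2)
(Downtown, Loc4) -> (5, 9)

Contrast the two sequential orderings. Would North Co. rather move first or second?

first

If North Co. leads: South Co.'s best replies are Uptown→Loc3, Midtown→Loc3, Downtown→Loc4; North Co.'s induced payoffs 7, 0, 5; outcome (Uptown, Loc3), payoffs (7, 8).
If South Co. leads: North Co.'s best replies are Loc1→Midtown, Loc2→Uptown, Loc3→Downtown, Loc4→Downtown; South Co.'s induced payoffs -8, -4, 2, 9; outcome (Downtown, Loc4), payoffs (5, 9).
North Co. gets 7 moving first and 5 moving second, so North Co. prefers to move first.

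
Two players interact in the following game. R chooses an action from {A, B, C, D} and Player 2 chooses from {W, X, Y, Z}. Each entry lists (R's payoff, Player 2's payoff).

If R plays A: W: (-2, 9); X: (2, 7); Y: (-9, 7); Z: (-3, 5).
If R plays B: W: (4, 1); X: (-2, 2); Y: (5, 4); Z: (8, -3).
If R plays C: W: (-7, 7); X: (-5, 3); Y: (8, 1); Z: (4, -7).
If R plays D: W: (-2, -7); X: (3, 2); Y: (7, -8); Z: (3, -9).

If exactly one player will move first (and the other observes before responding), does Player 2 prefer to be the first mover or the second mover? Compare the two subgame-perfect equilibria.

If R leads: Player 2's best replies are A→W, B→Y, C→W, D→X; R's induced payoffs -2, 5, -7, 3; outcome (B, Y), payoffs (5, 4).
If Player 2 leads: R's best replies are W→B, X→D, Y→C, Z→B; Player 2's induced payoffs 1, 2, 1, -3; outcome (D, X), payoffs (3, 2).
Player 2 gets 2 moving first and 4 moving second, so Player 2 prefers to move second.

second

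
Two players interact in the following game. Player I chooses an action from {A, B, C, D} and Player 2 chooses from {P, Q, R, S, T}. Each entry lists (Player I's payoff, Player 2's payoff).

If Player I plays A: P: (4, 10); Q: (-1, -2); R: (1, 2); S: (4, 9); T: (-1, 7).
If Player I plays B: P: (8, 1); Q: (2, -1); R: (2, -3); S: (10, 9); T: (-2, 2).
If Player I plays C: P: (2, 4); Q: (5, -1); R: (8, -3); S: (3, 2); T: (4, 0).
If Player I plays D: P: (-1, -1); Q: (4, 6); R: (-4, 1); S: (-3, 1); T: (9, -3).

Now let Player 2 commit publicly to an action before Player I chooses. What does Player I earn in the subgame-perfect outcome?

10

Player I best-responds to each possible Player 2 move:
- P → Player I plays B (best of 4, 8, 2, -1); Player 2 gets 1.
- Q → Player I plays C (best of -1, 2, 5, 4); Player 2 gets -1.
- R → Player I plays C (best of 1, 2, 8, -4); Player 2 gets -3.
- S → Player I plays B (best of 4, 10, 3, -3); Player 2 gets 9.
- T → Player I plays D (best of -1, -2, 4, 9); Player 2 gets -3.
Maximizing over 1, -1, -3, 9, -3, Player 2 chooses S. Subgame-perfect outcome: (B, S) with payoffs (10, 9).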